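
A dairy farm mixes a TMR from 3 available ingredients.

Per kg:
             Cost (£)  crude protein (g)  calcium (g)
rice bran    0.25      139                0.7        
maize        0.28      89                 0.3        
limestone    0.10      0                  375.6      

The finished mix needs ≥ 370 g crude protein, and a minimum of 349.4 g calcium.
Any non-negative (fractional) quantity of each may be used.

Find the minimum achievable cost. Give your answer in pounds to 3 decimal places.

£0.758

Set it up as a linear program. Let x1 = kg of rice bran, x2 = kg of maize, x3 = kg of limestone.
Minimize 0.25x1 + 0.28x2 + 0.1x3 s.t.:
  139x1 + 89x2 ≥ 370   (crude protein)
  0.7x1 + 0.3x2 + 375.6x3 ≥ 349.4   (calcium)
  x1, x2, x3 ≥ 0.
The cheapest feasible vertex uses only rice bran, limestone; maize is not used. Binding constraints: crude protein and calcium.
Solving gives x1 = 2.662, x3 = 0.9253.
Objective = 0.25·2.662 + 0.1·0.9253 = 0.75803.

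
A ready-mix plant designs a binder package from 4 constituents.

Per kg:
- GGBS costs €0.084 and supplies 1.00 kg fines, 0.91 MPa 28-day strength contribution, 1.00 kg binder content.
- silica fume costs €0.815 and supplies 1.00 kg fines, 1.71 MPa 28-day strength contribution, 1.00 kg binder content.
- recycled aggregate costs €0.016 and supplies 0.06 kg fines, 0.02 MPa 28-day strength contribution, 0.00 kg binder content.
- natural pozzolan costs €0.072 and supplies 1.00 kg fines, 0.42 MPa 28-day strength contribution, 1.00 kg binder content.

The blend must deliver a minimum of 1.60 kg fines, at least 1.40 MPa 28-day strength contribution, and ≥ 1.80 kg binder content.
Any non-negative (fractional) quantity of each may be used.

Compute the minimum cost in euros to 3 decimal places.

€0.145

Let x1 = kg of GGBS, x2 = kg of silica fume, x3 = kg of recycled aggregate, x4 = kg of natural pozzolan.
Minimise 0.084x1 + 0.815x2 + 0.016x3 + 0.072x4 subject to:
  1x1 + 1x2 + 0.06x3 + 1x4 ≥ 1.6   (fines)
  0.91x1 + 1.71x2 + 0.02x3 + 0.42x4 ≥ 1.4   (28-day strength contribution)
  1x1 + 1x2 + 1x4 ≥ 1.8   (binder content)
  x1, x2, x3, x4 ≥ 0.
At the optimum only GGBS, natural pozzolan are positive (silica fume, recycled aggregate = 0). There the 28-day strength contribution and binder content constraints are tight.
So GGBS = 1.314 kg, natural pozzolan = 0.4857 kg.
Objective = 0.084·1.314 + 0.072·0.4857 = 0.14535.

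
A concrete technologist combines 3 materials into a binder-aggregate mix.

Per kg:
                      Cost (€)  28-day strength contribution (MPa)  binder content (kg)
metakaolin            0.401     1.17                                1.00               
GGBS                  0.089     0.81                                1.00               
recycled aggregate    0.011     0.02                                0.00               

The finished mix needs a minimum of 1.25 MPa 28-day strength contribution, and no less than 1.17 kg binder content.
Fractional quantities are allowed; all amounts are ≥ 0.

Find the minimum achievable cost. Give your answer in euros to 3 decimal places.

€0.137

Treat it as an LP. Let x1 = kg of metakaolin, x2 = kg of GGBS, x3 = kg of recycled aggregate.
min 0.401x1 + 0.089x2 + 0.011x3 subject to:
  1.17x1 + 0.81x2 + 0.02x3 ≥ 1.25   (28-day strength contribution)
  1x1 + 1x2 ≥ 1.17   (binder content)
  x1, x2, x3 ≥ 0.
The cheapest feasible vertex uses only GGBS; metakaolin, recycled aggregate are not used. The 28-day strength contribution requirement is met with equality.
Solving gives x2 = 1.543.
Total cost: 0.089·1.543 = 0.13733.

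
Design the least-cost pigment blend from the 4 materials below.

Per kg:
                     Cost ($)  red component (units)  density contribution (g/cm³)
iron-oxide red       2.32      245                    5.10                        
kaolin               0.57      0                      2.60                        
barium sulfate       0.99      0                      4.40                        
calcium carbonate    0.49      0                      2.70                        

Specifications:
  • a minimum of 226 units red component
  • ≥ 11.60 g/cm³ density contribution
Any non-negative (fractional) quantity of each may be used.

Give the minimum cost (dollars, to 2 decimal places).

This is a linear program. Let x1 = kg of iron-oxide red, x2 = kg of kaolin, x3 = kg of barium sulfate, x4 = kg of calcium carbonate.
min 2.32x1 + 0.57x2 + 0.99x3 + 0.49x4 with:
  245x1 ≥ 226   (red component)
  5.1x1 + 2.6x2 + 4.4x3 + 2.7x4 ≥ 11.6   (density contribution)
  x1, x2, x3, x4 ≥ 0.
The cheapest feasible vertex uses only iron-oxide red, calcium carbonate; kaolin, barium sulfate are not used. There the red component and density contribution constraints are tight.
Solving gives x1 = 0.9224, x4 = 2.554.
Cost = 2.32·0.9224 + 0.49·2.554 = 3.3914.

$3.39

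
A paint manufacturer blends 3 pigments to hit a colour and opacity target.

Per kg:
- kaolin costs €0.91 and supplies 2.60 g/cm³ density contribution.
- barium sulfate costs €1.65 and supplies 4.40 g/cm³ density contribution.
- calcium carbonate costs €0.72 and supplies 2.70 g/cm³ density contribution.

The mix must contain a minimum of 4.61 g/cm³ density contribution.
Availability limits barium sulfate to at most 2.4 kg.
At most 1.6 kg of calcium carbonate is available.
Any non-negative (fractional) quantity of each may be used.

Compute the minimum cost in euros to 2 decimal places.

€1.25

Let x1 = kg of kaolin, x2 = kg of barium sulfate, x3 = kg of calcium carbonate.
Minimize 0.91x1 + 1.65x2 + 0.72x3 s.t.:
  2.6x1 + 4.4x2 + 2.7x3 ≥ 4.61   (density contribution)
  x2 ≤ 2.4
  x3 ≤ 1.6
  x1, x2, x3 ≥ 0.
The optimal basis is {kaolin, calcium carbonate}; barium sulfate drops out. Binding constraints: density contribution and the calcium carbonate cap.
Solving gives x1 = 0.1115, x3 = 1.6.
Hence cost = 0.91·0.1115 + 0.72·1.6 = €1.2535.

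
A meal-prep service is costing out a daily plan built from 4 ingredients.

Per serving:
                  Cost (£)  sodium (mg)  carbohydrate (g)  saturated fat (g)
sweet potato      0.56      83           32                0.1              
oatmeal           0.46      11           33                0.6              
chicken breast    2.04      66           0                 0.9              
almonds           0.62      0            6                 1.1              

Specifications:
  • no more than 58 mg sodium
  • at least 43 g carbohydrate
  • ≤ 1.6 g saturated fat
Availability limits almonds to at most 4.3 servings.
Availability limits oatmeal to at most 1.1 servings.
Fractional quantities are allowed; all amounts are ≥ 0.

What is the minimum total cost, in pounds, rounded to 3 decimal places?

This is a linear program. Let x1 = servings of sweet potato, x2 = servings of oatmeal, x3 = servings of chicken breast, x4 = servings of almonds.
min 0.56x1 + 0.46x2 + 2.04x3 + 0.62x4 subject to:
  83x1 + 11x2 + 66x3 ≤ 58   (sodium)
  32x1 + 33x2 + 6x4 ≥ 43   (carbohydrate)
  0.1x1 + 0.6x2 + 0.9x3 + 1.1x4 ≤ 1.6   (saturated fat)
  x4 ≤ 4.3
  x2 ≤ 1.1
  x1, x2, x3, x4 ≥ 0.
The minimum-cost mix takes nothing from chicken breast, almonds — only sweet potato, oatmeal. The carbohydrate and the oatmeal cap requirements are met with equality.
That vertex is x1 = 0.2094, x2 = 1.1.
Total cost: 0.56·0.2094 + 0.46·1.1 = 0.62326.

£0.623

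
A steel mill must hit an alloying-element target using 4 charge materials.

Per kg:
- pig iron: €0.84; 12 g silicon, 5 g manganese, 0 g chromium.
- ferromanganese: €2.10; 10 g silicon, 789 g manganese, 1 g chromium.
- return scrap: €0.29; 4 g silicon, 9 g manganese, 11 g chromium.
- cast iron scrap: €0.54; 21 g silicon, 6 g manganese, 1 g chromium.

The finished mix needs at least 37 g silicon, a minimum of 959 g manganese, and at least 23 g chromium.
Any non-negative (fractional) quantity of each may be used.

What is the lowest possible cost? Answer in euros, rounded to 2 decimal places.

Let x1 = kg of pig iron, x2 = kg of ferromanganese, x3 = kg of return scrap, x4 = kg of cast iron scrap.
Minimize 0.84x1 + 2.1x2 + 0.29x3 + 0.54x4 with:
  12x1 + 10x2 + 4x3 + 21x4 ≥ 37   (silicon)
  5x1 + 789x2 + 9x3 + 6x4 ≥ 959   (manganese)
  1x2 + 11x3 + 1x4 ≥ 23   (chromium)
  x1, x2, x3, x4 ≥ 0.
The cheapest feasible vertex uses only ferromanganese, return scrap, cast iron scrap; pig iron is not used. The silicon, manganese, chromium requirements are met with equality.
So ferromanganese = 1.187 kg, return scrap = 1.907 kg, cast iron scrap = 0.8332 kg.
Total cost: 2.1·1.187 + 0.29·1.907 + 0.54·0.8332 = 3.4957.

€3.50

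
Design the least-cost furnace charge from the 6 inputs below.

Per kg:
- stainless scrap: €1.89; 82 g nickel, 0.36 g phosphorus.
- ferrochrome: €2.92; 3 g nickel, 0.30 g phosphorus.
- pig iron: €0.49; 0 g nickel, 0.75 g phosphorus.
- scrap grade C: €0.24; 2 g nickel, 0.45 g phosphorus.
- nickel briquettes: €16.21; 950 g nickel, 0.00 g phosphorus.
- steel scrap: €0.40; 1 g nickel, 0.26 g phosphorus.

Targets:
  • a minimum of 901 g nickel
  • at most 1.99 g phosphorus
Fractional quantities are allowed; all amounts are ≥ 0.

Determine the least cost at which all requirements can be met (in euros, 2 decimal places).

Let x1 = kg of stainless scrap, x2 = kg of ferrochrome, x3 = kg of pig iron, x4 = kg of scrap grade C, x5 = kg of nickel briquettes, x6 = kg of steel scrap.
min 1.89x1 + 2.92x2 + 0.49x3 + 0.24x4 + 16.21x5 + 0.4x6 subject to:
  82x1 + 3x2 + 2x4 + 950x5 + 1x6 ≥ 901   (nickel)
  0.36x1 + 0.3x2 + 0.75x3 + 0.45x4 + 0.26x6 ≤ 1.99   (phosphorus)
  x1, x2, x3, x4, x5, x6 ≥ 0.
The minimum-cost mix takes nothing from stainless scrap, ferrochrome, pig iron, scrap grade C, steel scrap — only nickel briquettes. There the nickel constraint is tight.
Solving gives x5 = 0.9484.
Total cost: 16.21·0.9484 = 15.3736.

€15.37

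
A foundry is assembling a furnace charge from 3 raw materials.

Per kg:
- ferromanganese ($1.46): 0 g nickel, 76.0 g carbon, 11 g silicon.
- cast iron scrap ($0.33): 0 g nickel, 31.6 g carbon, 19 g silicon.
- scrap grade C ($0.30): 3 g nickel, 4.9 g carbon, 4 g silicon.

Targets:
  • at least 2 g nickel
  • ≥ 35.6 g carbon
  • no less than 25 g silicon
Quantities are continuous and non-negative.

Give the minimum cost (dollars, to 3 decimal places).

$0.588

Treat it as an LP. Let x1 = kg of ferromanganese, x2 = kg of cast iron scrap, x3 = kg of scrap grade C.
min 1.46x1 + 0.33x2 + 0.3x3 subject to:
  3x3 ≥ 2   (nickel)
  76x1 + 31.6x2 + 4.9x3 ≥ 35.6   (carbon)
  11x1 + 19x2 + 4x3 ≥ 25   (silicon)
  x1, x2, x3 ≥ 0.
The minimum-cost mix takes nothing from ferromanganese — only cast iron scrap, scrap grade C. Binding constraints: nickel and silicon.
That vertex is x2 = 1.175, x3 = 0.6667.
Cost = 0.33·1.175 + 0.3·0.6667 = 0.58776.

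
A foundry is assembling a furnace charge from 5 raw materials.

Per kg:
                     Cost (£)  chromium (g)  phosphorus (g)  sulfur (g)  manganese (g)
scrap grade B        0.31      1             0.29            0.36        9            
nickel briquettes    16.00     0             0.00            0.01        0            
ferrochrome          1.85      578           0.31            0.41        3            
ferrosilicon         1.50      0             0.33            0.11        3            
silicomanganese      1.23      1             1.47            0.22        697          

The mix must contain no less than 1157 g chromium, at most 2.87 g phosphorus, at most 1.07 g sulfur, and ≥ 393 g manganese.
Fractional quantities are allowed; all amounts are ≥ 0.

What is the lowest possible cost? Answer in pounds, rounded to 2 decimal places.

£4.38

Let x1 = kg of scrap grade B, x2 = kg of nickel briquettes, x3 = kg of ferrochrome, x4 = kg of ferrosilicon, x5 = kg of silicomanganese.
Minimize 0.31x1 + 16x2 + 1.85x3 + 1.5x4 + 1.23x5 with:
  1x1 + 578x3 + 1x5 ≥ 1157   (chromium)
  0.29x1 + 0.31x3 + 0.33x4 + 1.47x5 ≤ 2.87   (phosphorus)
  0.36x1 + 0.01x2 + 0.41x3 + 0.11x4 + 0.22x5 ≤ 1.07   (sulfur)
  9x1 + 3x3 + 3x4 + 697x5 ≥ 393   (manganese)
  x1, x2, x3, x4, x5 ≥ 0.
The cheapest feasible vertex uses only ferrochrome, silicomanganese; scrap grade B, nickel briquettes, ferrosilicon are not used. There the chromium and manganese constraints are tight.
So ferrochrome = 2.001 kg, silicomanganese = 0.5552 kg.
Hence cost = 1.85·2.001 + 1.23·0.5552 = £4.3847.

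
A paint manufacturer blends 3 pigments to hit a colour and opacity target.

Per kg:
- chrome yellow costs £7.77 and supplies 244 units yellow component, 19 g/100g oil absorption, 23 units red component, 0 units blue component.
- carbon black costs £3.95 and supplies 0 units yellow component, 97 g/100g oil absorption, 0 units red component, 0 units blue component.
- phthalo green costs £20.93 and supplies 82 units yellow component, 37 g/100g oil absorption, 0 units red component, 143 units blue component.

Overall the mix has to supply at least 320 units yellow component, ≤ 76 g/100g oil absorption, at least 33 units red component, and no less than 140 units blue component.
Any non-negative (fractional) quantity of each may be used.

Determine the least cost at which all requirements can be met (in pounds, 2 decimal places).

This is a linear program. Let x1 = kg of chrome yellow, x2 = kg of carbon black, x3 = kg of phthalo green.
Minimise 7.77x1 + 3.95x2 + 20.93x3 subject to:
  244x1 + 82x3 ≥ 320   (yellow component)
  19x1 + 97x2 + 37x3 ≤ 76   (oil absorption)
  23x1 ≥ 33   (red component)
  143x3 ≥ 140   (blue component)
  x1, x2, x3 ≥ 0.
At the optimum only chrome yellow, phthalo green are positive (carbon black = 0). There the red component and blue component constraints are tight.
Solving gives x1 = 1.435, x3 = 0.979.
Hence cost = 7.77·1.435 + 20.93·0.979 = £31.6404.

£31.64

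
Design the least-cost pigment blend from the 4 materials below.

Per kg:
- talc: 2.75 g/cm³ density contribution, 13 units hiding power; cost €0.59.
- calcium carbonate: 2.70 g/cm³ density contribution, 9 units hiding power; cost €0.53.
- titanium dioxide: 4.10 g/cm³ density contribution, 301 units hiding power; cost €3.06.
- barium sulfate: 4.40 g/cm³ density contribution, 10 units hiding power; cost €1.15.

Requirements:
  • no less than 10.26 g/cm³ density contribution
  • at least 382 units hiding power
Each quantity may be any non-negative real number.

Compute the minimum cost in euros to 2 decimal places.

Treat it as an LP. Let x1 = kg of talc, x2 = kg of calcium carbonate, x3 = kg of titanium dioxide, x4 = kg of barium sulfate.
min 0.59x1 + 0.53x2 + 3.06x3 + 1.15x4 subject to:
  2.75x1 + 2.7x2 + 4.1x3 + 4.4x4 ≥ 10.26   (density contribution)
  13x1 + 9x2 + 301x3 + 10x4 ≥ 382   (hiding power)
  x1, x2, x3, x4 ≥ 0.
The minimum-cost mix takes nothing from talc, barium sulfate — only calcium carbonate, titanium dioxide. The density contribution and hiding power requirements are met with equality.
Solving gives x2 = 1.962, x3 = 1.21.
Hence cost = 0.53·1.962 + 3.06·1.21 = €4.7425.

€4.74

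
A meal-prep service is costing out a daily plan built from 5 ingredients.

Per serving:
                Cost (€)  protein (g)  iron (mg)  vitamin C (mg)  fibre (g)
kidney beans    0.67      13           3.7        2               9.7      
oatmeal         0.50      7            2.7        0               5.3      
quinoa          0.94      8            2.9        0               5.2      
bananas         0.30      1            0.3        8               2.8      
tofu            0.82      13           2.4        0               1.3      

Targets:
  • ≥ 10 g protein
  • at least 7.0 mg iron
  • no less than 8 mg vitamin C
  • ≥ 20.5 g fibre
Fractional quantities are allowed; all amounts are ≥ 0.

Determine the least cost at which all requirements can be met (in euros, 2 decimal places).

€1.47

Treat it as an LP. Let x1 = servings of kidney beans, x2 = servings of oatmeal, x3 = servings of quinoa, x4 = servings of bananas, x5 = servings of tofu.
Minimize 0.67x1 + 0.5x2 + 0.94x3 + 0.3x4 + 0.82x5 s.t.:
  13x1 + 7x2 + 8x3 + 1x4 + 13x5 ≥ 10   (protein)
  3.7x1 + 2.7x2 + 2.9x3 + 0.3x4 + 2.4x5 ≥ 7   (iron)
  2x1 + 8x4 ≥ 8   (vitamin C)
  9.7x1 + 5.3x2 + 5.2x3 + 2.8x4 + 1.3x5 ≥ 20.5   (fibre)
  x1, x2, x3, x4, x5 ≥ 0.
At the optimum only kidney beans, bananas are positive (oatmeal, quinoa, tofu = 0). The vitamin C and fibre requirements are met with equality.
Solving gives x1 = 1.967, x4 = 0.5083.
Objective = 0.67·1.967 + 0.3·0.5083 = 1.4704.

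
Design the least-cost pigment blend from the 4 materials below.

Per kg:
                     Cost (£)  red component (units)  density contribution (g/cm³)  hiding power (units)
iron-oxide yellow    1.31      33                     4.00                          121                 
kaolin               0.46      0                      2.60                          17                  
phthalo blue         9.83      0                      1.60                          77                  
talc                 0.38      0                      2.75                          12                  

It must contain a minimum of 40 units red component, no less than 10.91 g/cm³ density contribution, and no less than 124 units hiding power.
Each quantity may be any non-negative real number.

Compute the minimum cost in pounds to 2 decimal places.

£2.43

Set it up as a linear program. Let x1 = kg of iron-oxide yellow, x2 = kg of kaolin, x3 = kg of phthalo blue, x4 = kg of talc.
Minimize 1.31x1 + 0.46x2 + 9.83x3 + 0.38x4 with:
  33x1 ≥ 40   (red component)
  4x1 + 2.6x2 + 1.6x3 + 2.75x4 ≥ 10.91   (density contribution)
  121x1 + 17x2 + 77x3 + 12x4 ≥ 124   (hiding power)
  x1, x2, x3, x4 ≥ 0.
The optimal basis is {iron-oxide yellow, talc}; kaolin, phthalo blue drop out. Binding constraints: red component and density contribution.
Optimal quantities: iron-oxide yellow = 1.212 kg, talc = 2.204 kg.
Hence cost = 1.31·1.212 + 0.38·2.204 = £2.4252.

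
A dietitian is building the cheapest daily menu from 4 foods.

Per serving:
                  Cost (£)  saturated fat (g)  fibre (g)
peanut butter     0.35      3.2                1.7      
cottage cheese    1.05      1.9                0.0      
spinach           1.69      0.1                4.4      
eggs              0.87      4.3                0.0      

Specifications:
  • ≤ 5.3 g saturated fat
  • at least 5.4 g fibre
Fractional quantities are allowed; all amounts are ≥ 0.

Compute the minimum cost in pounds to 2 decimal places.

Let x1 = servings of peanut butter, x2 = servings of cottage cheese, x3 = servings of spinach, x4 = servings of eggs.
Minimize 0.35x1 + 1.05x2 + 1.69x3 + 0.87x4 subject to:
  3.2x1 + 1.9x2 + 0.1x3 + 4.3x4 ≤ 5.3   (saturated fat)
  1.7x1 + 4.4x3 ≥ 5.4   (fibre)
  x1, x2, x3, x4 ≥ 0.
The minimum-cost mix takes nothing from cottage cheese, eggs — only peanut butter, spinach. There the saturated fat and fibre constraints are tight.
So peanut butter = 1.638 servings, spinach = 0.5945 servings.
Total cost: 0.35·1.638 + 1.69·0.5945 = 1.5780.

£1.58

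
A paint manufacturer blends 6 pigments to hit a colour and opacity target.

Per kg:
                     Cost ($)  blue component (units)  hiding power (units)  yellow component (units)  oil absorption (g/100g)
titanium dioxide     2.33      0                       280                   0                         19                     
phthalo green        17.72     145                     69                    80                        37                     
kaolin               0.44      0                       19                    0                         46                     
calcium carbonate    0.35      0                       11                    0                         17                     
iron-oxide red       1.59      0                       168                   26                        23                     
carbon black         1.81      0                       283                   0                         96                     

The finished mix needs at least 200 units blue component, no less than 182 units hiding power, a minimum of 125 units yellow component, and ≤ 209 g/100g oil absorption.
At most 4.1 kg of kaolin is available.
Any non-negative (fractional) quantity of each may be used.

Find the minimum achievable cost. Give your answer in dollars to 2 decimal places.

$25.34

Let x1 = kg of titanium dioxide, x2 = kg of phthalo green, x3 = kg of kaolin, x4 = kg of calcium carbonate, x5 = kg of iron-oxide red, x6 = kg of carbon black.
Minimise 2.33x1 + 17.72x2 + 0.44x3 + 0.35x4 + 1.59x5 + 1.81x6 s.t.:
  145x2 ≥ 200   (blue component)
  280x1 + 69x2 + 19x3 + 11x4 + 168x5 + 283x6 ≥ 182   (hiding power)
  80x2 + 26x5 ≥ 125   (yellow component)
  19x1 + 37x2 + 46x3 + 17x4 + 23x5 + 96x6 ≤ 209   (oil absorption)
  x3 ≤ 4.1
  x1, x2, x3, x4, x5, x6 ≥ 0.
The optimal basis is {phthalo green, iron-oxide red}; titanium dioxide, kaolin, calcium carbonate, carbon black drop out. Binding constraints: blue component and yellow component.
So phthalo green = 1.3793 kg, iron-oxide red = 0.56366 kg.
Objective = 17.72·1.3793 + 1.59·0.56366 = 25.3374.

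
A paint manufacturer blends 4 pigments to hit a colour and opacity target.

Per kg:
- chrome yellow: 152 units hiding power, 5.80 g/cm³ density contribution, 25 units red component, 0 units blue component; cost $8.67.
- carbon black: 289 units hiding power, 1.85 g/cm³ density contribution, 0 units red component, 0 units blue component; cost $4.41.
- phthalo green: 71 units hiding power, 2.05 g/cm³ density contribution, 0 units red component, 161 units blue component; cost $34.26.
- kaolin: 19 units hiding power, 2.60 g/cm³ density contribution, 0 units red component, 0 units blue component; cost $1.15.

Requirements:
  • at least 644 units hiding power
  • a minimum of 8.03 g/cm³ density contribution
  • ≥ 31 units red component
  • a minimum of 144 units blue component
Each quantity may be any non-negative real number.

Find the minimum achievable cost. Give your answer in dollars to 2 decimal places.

Set it up as a linear program. Let x1 = kg of chrome yellow, x2 = kg of carbon black, x3 = kg of phthalo green, x4 = kg of kaolin.
Minimize 8.67x1 + 4.41x2 + 34.26x3 + 1.15x4 subject to:
  152x1 + 289x2 + 71x3 + 19x4 ≥ 644   (hiding power)
  5.8x1 + 1.85x2 + 2.05x3 + 2.6x4 ≥ 8.03   (density contribution)
  25x1 ≥ 31   (red component)
  161x3 ≥ 144   (blue component)
  x1, x2, x3, x4 ≥ 0.
The minimum-cost mix takes nothing from kaolin — only chrome yellow, carbon black, phthalo green. There the hiding power, red component, blue component constraints are tight.
That vertex is x1 = 1.24, x2 = 1.3565, x3 = 0.89441.
Cost = 8.67·1.24 + 4.41·1.3565 + 34.26·0.89441 = 47.3755.

$47.38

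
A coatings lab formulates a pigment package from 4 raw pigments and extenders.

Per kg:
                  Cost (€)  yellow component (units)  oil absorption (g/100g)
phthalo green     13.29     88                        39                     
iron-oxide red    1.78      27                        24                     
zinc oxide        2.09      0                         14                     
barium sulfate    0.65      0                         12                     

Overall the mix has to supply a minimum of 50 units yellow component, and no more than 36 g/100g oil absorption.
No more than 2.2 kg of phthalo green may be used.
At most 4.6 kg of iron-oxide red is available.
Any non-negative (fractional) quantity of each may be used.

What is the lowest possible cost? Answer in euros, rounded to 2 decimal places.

Treat it as an LP. Let x1 = kg of phthalo green, x2 = kg of iron-oxide red, x3 = kg of zinc oxide, x4 = kg of barium sulfate.
Minimise 13.29x1 + 1.78x2 + 2.09x3 + 0.65x4 s.t.:
  88x1 + 27x2 ≥ 50   (yellow component)
  39x1 + 24x2 + 14x3 + 12x4 ≤ 36   (oil absorption)
  x1 ≤ 2.2
  x2 ≤ 4.6
  x1, x2, x3, x4 ≥ 0.
The cheapest feasible vertex uses only phthalo green, iron-oxide red; zinc oxide, barium sulfate are not used. Binding constraints: yellow component and oil absorption.
So phthalo green = 0.2153 kg, iron-oxide red = 1.15 kg.
Hence cost = 13.29·0.2153 + 1.78·1.15 = €4.9083.

€4.91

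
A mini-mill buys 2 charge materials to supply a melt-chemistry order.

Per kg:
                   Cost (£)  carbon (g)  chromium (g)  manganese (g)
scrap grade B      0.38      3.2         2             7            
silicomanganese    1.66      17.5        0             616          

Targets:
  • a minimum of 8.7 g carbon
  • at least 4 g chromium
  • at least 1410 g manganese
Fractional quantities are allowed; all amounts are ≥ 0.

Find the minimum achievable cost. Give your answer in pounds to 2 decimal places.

£4.52

Set it up as a linear program. Let x1 = kg of scrap grade B, x2 = kg of silicomanganese.
Minimise 0.38x1 + 1.66x2 with:
  3.2x1 + 17.5x2 ≥ 8.7   (carbon)
  2x1 ≥ 4   (chromium)
  7x1 + 616x2 ≥ 1410   (manganese)
  x1, x2 ≥ 0.
Both inputs are positive at the optimum. Binding constraints: chromium and manganese.
Solving gives x1 = 2, x2 = 2.266.
Objective = 0.38·2 + 1.66·2.266 = 4.5216.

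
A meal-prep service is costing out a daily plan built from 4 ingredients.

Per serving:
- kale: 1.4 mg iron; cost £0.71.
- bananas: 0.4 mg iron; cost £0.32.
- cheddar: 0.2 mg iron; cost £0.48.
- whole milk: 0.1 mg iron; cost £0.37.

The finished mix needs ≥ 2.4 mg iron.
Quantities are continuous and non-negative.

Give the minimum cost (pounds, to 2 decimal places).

Let x1 = servings of kale, x2 = servings of bananas, x3 = servings of cheddar, x4 = servings of whole milk.
Minimise 0.71x1 + 0.32x2 + 0.48x3 + 0.37x4 s.t.:
  1.4x1 + 0.4x2 + 0.2x3 + 0.1x4 ≥ 2.4   (iron)
  x1, x2, x3, x4 ≥ 0.
At the optimum only kale is positive (bananas, cheddar, whole milk = 0). The iron requirement is met with equality.
That vertex is x1 = 1.714.
Hence cost = 0.71·1.714 = £1.2169.

£1.22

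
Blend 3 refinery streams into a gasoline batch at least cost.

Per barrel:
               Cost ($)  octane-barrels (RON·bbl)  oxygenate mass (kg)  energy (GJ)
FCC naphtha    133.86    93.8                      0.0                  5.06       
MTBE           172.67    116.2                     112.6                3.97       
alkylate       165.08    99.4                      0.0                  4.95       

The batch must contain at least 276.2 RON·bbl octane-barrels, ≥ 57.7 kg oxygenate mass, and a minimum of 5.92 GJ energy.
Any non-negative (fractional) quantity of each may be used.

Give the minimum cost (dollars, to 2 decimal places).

$397.67

Let x1 = barrels of FCC naphtha, x2 = barrels of MTBE, x3 = barrels of alkylate.
Minimise 133.86x1 + 172.67x2 + 165.08x3 s.t.:
  93.8x1 + 116.2x2 + 99.4x3 ≥ 276.2   (octane-barrels)
  112.6x2 ≥ 57.7   (oxygenate mass)
  5.06x1 + 3.97x2 + 4.95x3 ≥ 5.92   (energy)
  x1, x2, x3 ≥ 0.
At the optimum only FCC naphtha, MTBE are positive (alkylate = 0). Binding constraints: octane-barrels and oxygenate mass.
Solving gives x1 = 2.3098, x2 = 0.51243.
Objective = 133.86·2.3098 + 172.67·0.51243 = 397.6711.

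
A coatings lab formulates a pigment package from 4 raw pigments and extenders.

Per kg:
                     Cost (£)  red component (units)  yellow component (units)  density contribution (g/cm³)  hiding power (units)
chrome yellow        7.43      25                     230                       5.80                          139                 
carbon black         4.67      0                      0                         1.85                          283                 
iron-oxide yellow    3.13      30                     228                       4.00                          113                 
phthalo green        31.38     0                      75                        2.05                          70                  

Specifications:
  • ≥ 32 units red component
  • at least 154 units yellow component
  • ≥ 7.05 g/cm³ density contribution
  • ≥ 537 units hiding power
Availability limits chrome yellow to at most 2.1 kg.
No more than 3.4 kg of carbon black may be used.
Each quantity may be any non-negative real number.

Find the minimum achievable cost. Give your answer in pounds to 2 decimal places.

£10.23

Let x1 = kg of chrome yellow, x2 = kg of carbon black, x3 = kg of iron-oxide yellow, x4 = kg of phthalo green.
Minimise 7.43x1 + 4.67x2 + 3.13x3 + 31.38x4 s.t.:
  25x1 + 30x3 ≥ 32   (red component)
  230x1 + 228x3 + 75x4 ≥ 154   (yellow component)
  5.8x1 + 1.85x2 + 4x3 + 2.05x4 ≥ 7.05   (density contribution)
  139x1 + 283x2 + 113x3 + 70x4 ≥ 537   (hiding power)
  x1 ≤ 2.1
  x2 ≤ 3.4
  x1, x2, x3, x4 ≥ 0.
The optimal basis is {carbon black, iron-oxide yellow}; chrome yellow, phthalo green drop out. There the density contribution and hiding power constraints are tight.
Optimal quantities: carbon black = 1.464 kg, iron-oxide yellow = 1.085 kg.
Cost = 4.67·1.464 + 3.13·1.085 = 10.2329.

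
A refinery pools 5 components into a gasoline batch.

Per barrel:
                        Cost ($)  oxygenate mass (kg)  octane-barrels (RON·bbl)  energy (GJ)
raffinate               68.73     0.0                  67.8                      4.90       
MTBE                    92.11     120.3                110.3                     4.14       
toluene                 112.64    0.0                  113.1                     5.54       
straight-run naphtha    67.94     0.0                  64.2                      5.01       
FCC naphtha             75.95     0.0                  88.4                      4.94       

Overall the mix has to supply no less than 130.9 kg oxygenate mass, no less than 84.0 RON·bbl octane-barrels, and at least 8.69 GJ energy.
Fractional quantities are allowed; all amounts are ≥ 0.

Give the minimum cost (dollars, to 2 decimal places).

Let x1 = barrels of raffinate, x2 = barrels of MTBE, x3 = barrels of toluene, x4 = barrels of straight-run naphtha, x5 = barrels of FCC naphtha.
Minimise 68.73x1 + 92.11x2 + 112.64x3 + 67.94x4 + 75.95x5 with:
  120.3x2 ≥ 130.9   (oxygenate mass)
  67.8x1 + 110.3x2 + 113.1x3 + 64.2x4 + 88.4x5 ≥ 84   (octane-barrels)
  4.9x1 + 4.14x2 + 5.54x3 + 5.01x4 + 4.94x5 ≥ 8.69   (energy)
  x1, x2, x3, x4, x5 ≥ 0.
The minimum-cost mix takes nothing from raffinate, toluene, FCC naphtha — only MTBE, straight-run naphtha. Binding constraints: oxygenate mass and energy.
So MTBE = 1.0881 barrels, straight-run naphtha = 0.83537 barrels.
Cost = 92.11·1.0881 + 67.94·0.83537 = 156.9799.

$156.98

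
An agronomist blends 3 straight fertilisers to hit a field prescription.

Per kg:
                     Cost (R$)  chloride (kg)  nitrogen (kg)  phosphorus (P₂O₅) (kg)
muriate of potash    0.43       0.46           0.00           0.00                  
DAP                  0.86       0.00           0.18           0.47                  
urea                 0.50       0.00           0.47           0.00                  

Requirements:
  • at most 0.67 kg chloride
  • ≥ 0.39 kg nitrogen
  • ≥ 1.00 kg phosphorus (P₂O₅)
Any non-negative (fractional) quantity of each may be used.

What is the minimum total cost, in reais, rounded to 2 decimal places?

This is a linear program. Let x1 = kg of muriate of potash, x2 = kg of DAP, x3 = kg of urea.
min 0.43x1 + 0.86x2 + 0.5x3 s.t.:
  0.46x1 ≤ 0.67   (chloride)
  0.18x2 + 0.47x3 ≥ 0.39   (nitrogen)
  0.47x2 ≥ 1   (phosphorus (P₂O₅))
  x1, x2, x3 ≥ 0.
The optimal basis is {DAP, urea}; muriate of potash drops out. There the nitrogen and phosphorus (P₂O₅) constraints are tight.
Optimal quantities: DAP = 2.128 kg, urea = 0.01494 kg.
Total cost: 0.86·2.128 + 0.5·0.01494 = 1.8376.

R$1.84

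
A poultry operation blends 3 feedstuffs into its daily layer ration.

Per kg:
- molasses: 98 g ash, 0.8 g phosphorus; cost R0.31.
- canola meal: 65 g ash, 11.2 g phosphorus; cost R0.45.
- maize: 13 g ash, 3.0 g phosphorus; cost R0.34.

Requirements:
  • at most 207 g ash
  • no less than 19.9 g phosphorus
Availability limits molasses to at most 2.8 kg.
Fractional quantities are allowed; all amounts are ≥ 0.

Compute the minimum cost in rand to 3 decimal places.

R0.800

Set it up as a linear program. Let x1 = kg of molasses, x2 = kg of canola meal, x3 = kg of maize.
min 0.31x1 + 0.45x2 + 0.34x3 subject to:
  98x1 + 65x2 + 13x3 ≤ 207   (ash)
  0.8x1 + 11.2x2 + 3x3 ≥ 19.9   (phosphorus)
  x1 ≤ 2.8
  x1, x2, x3 ≥ 0.
The minimum-cost mix takes nothing from molasses, maize — only canola meal. Binding constraint: phosphorus.
That vertex is x2 = 1.777.
Hence cost = 0.45·1.777 = R0.79965.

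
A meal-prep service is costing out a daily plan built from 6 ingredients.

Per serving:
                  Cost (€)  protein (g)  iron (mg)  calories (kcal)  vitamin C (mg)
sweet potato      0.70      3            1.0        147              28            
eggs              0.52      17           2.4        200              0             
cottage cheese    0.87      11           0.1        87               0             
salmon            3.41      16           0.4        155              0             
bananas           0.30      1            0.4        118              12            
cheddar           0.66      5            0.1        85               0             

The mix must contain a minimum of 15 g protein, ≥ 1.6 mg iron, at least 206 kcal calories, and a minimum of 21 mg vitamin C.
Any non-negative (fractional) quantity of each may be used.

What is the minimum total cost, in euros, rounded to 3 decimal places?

Set it up as a linear program. Let x1 = servings of sweet potato, x2 = servings of eggs, x3 = servings of cottage cheese, x4 = servings of salmon, x5 = servings of bananas, x6 = servings of cheddar.
Minimize 0.7x1 + 0.52x2 + 0.87x3 + 3.41x4 + 0.3x5 + 0.66x6 s.t.:
  3x1 + 17x2 + 11x3 + 16x4 + 1x5 + 5x6 ≥ 15   (protein)
  1x1 + 2.4x2 + 0.1x3 + 0.4x4 + 0.4x5 + 0.1x6 ≥ 1.6   (iron)
  147x1 + 200x2 + 87x3 + 155x4 + 118x5 + 85x6 ≥ 206   (calories)
  28x1 + 12x5 ≥ 21   (vitamin C)
  x1, x2, x3, x4, x5, x6 ≥ 0.
The cheapest feasible vertex uses only sweet potato, eggs; cottage cheese, salmon, bananas, cheddar are not used. The protein and vitamin C requirements are met with equality.
That vertex is x1 = 0.75, x2 = 0.75.
Hence cost = 0.7·0.75 + 0.52·0.75 = €0.91500.

€0.915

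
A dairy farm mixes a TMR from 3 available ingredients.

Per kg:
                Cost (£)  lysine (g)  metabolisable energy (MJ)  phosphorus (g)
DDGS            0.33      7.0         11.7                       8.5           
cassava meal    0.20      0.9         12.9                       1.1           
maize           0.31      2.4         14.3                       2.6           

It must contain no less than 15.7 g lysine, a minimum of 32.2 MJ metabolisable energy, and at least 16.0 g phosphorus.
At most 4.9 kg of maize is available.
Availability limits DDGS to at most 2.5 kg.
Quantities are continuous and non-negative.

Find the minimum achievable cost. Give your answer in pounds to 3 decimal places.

£0.823

Treat it as an LP. Let x1 = kg of DDGS, x2 = kg of cassava meal, x3 = kg of maize.
Minimise 0.33x1 + 0.2x2 + 0.31x3 subject to:
  7x1 + 0.9x2 + 2.4x3 ≥ 15.7   (lysine)
  11.7x1 + 12.9x2 + 14.3x3 ≥ 32.2   (metabolisable energy)
  8.5x1 + 1.1x2 + 2.6x3 ≥ 16   (phosphorus)
  x3 ≤ 4.9
  x1 ≤ 2.5
  x1, x2, x3 ≥ 0.
The minimum-cost mix takes nothing from maize — only DDGS, cassava meal. There the lysine and metabolisable energy constraints are tight.
Solving gives x1 = 2.176, x2 = 0.5229.
Total cost: 0.33·2.176 + 0.2·0.5229 = 0.82266.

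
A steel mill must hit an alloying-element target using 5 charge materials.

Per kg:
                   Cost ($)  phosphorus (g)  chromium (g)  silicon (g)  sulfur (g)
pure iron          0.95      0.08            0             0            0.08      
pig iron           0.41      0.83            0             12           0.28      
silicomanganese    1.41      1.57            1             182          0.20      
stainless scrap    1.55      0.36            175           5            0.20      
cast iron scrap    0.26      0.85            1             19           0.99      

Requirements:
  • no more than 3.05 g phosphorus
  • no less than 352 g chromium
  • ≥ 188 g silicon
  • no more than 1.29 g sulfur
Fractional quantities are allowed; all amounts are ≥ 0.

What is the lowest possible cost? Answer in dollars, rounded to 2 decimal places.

Let x1 = kg of pure iron, x2 = kg of pig iron, x3 = kg of silicomanganese, x4 = kg of stainless scrap, x5 = kg of cast iron scrap.
Minimize 0.95x1 + 0.41x2 + 1.41x3 + 1.55x4 + 0.26x5 with:
  0.08x1 + 0.83x2 + 1.57x3 + 0.36x4 + 0.85x5 ≤ 3.05   (phosphorus)
  1x3 + 175x4 + 1x5 ≥ 352   (chromium)
  12x2 + 182x3 + 5x4 + 19x5 ≥ 188   (silicon)
  0.08x1 + 0.28x2 + 0.2x3 + 0.2x4 + 0.99x5 ≤ 1.29   (sulfur)
  x1, x2, x3, x4, x5 ≥ 0.
The optimal basis is {silicomanganese, stainless scrap}; pure iron, pig iron, cast iron scrap drop out. There the chromium and silicon constraints are tight.
Solving gives x3 = 0.9779, x4 = 2.006.
Cost = 1.41·0.9779 + 1.55·2.006 = 4.4881.

$4.49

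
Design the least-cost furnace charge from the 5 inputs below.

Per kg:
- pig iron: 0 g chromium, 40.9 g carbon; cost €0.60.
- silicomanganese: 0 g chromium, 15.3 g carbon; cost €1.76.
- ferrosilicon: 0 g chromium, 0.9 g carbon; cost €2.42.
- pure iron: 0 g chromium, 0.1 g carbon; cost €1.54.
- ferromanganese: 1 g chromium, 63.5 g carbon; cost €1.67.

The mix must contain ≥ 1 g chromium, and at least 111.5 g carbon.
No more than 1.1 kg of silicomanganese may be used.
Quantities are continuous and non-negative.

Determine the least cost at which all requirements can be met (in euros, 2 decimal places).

€2.37

Set it up as a linear program. Let x1 = kg of pig iron, x2 = kg of silicomanganese, x3 = kg of ferrosilicon, x4 = kg of pure iron, x5 = kg of ferromanganese.
min 0.6x1 + 1.76x2 + 2.42x3 + 1.54x4 + 1.67x5 s.t.:
  1x5 ≥ 1   (chromium)
  40.9x1 + 15.3x2 + 0.9x3 + 0.1x4 + 63.5x5 ≥ 111.5   (carbon)
  x2 ≤ 1.1
  x1, x2, x3, x4, x5 ≥ 0.
At the optimum only pig iron, ferromanganese are positive (silicomanganese, ferrosilicon, pure iron = 0). Binding constraints: chromium and carbon.
Solving gives x1 = 1.174, x5 = 1.
Hence cost = 0.6·1.174 + 1.67·1 = €2.3744.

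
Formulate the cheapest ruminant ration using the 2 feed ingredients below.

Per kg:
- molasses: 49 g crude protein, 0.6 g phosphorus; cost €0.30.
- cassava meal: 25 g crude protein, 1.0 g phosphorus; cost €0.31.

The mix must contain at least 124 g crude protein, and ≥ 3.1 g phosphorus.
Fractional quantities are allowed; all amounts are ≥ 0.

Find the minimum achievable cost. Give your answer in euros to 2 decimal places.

€1.12

Let x1 = kg of molasses, x2 = kg of cassava meal.
Minimize 0.3x1 + 0.31x2 subject to:
  49x1 + 25x2 ≥ 124   (crude protein)
  0.6x1 + 1x2 ≥ 3.1   (phosphorus)
  x1, x2 ≥ 0.
Both inputs are positive at the optimum. There the crude protein and phosphorus constraints are tight.
Optimal quantities: molasses = 1.368 kg, cassava meal = 2.279 kg.
Total cost: 0.3·1.368 + 0.31·2.279 = 1.1169.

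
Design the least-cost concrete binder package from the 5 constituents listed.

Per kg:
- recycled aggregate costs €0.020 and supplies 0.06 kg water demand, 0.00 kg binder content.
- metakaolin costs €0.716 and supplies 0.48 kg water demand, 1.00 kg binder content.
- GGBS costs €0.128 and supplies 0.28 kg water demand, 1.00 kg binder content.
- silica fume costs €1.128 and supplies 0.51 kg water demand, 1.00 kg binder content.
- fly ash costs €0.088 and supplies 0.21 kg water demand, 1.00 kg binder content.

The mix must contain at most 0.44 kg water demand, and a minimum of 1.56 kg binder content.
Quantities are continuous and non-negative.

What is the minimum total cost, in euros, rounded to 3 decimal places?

€0.137

This is a linear program. Let x1 = kg of recycled aggregate, x2 = kg of metakaolin, x3 = kg of GGBS, x4 = kg of silica fume, x5 = kg of fly ash.
Minimise 0.02x1 + 0.716x2 + 0.128x3 + 1.128x4 + 0.088x5 subject to:
  0.06x1 + 0.48x2 + 0.28x3 + 0.51x4 + 0.21x5 ≤ 0.44   (water demand)
  1x2 + 1x3 + 1x4 + 1x5 ≥ 1.56   (binder content)
  x1, x2, x3, x4, x5 ≥ 0.
The optimal basis is {fly ash}; recycled aggregate, metakaolin, GGBS, silica fume drop out. The binder content requirement is met with equality.
Solving gives x5 = 1.56.
Hence cost = 0.088·1.56 = €0.13728.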